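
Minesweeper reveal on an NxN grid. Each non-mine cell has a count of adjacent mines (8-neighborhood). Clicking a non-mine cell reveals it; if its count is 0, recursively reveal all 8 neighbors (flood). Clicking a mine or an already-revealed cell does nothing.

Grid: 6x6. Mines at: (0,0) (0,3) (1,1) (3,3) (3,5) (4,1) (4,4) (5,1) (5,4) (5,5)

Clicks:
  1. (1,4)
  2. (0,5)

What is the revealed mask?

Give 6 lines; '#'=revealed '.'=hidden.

Answer: ....##
....##
....##
......
......
......

Derivation:
Click 1 (1,4) count=1: revealed 1 new [(1,4)] -> total=1
Click 2 (0,5) count=0: revealed 5 new [(0,4) (0,5) (1,5) (2,4) (2,5)] -> total=6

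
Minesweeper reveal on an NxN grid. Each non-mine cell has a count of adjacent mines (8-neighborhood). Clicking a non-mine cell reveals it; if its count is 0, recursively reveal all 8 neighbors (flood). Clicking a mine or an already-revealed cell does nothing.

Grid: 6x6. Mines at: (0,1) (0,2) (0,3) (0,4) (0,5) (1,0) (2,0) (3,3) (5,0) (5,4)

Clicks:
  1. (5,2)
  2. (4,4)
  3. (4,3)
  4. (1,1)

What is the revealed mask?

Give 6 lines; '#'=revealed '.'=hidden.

Click 1 (5,2) count=0: revealed 6 new [(4,1) (4,2) (4,3) (5,1) (5,2) (5,3)] -> total=6
Click 2 (4,4) count=2: revealed 1 new [(4,4)] -> total=7
Click 3 (4,3) count=2: revealed 0 new [(none)] -> total=7
Click 4 (1,1) count=4: revealed 1 new [(1,1)] -> total=8

Answer: ......
.#....
......
......
.####.
.###..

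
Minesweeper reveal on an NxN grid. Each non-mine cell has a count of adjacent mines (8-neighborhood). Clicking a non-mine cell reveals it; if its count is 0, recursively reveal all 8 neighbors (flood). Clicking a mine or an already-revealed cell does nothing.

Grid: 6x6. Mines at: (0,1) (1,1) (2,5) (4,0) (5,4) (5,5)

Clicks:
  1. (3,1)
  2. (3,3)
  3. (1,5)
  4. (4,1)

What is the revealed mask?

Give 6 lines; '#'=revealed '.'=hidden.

Click 1 (3,1) count=1: revealed 1 new [(3,1)] -> total=1
Click 2 (3,3) count=0: revealed 22 new [(0,2) (0,3) (0,4) (0,5) (1,2) (1,3) (1,4) (1,5) (2,1) (2,2) (2,3) (2,4) (3,2) (3,3) (3,4) (4,1) (4,2) (4,3) (4,4) (5,1) (5,2) (5,3)] -> total=23
Click 3 (1,5) count=1: revealed 0 new [(none)] -> total=23
Click 4 (4,1) count=1: revealed 0 new [(none)] -> total=23

Answer: ..####
..####
.####.
.####.
.####.
.###..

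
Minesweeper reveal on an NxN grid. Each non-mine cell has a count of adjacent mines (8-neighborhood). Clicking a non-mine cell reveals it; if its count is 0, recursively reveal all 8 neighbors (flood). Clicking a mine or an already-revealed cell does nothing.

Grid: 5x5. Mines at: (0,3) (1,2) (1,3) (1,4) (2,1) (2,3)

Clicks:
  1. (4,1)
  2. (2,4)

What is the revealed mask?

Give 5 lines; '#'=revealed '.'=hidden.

Click 1 (4,1) count=0: revealed 10 new [(3,0) (3,1) (3,2) (3,3) (3,4) (4,0) (4,1) (4,2) (4,3) (4,4)] -> total=10
Click 2 (2,4) count=3: revealed 1 new [(2,4)] -> total=11

Answer: .....
.....
....#
#####
#####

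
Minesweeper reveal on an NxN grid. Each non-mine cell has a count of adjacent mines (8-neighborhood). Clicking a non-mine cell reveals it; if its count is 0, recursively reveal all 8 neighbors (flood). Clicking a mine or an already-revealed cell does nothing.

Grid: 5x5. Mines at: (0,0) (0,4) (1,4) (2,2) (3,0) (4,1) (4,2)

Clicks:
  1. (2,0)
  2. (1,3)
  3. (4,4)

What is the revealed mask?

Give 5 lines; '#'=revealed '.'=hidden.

Click 1 (2,0) count=1: revealed 1 new [(2,0)] -> total=1
Click 2 (1,3) count=3: revealed 1 new [(1,3)] -> total=2
Click 3 (4,4) count=0: revealed 6 new [(2,3) (2,4) (3,3) (3,4) (4,3) (4,4)] -> total=8

Answer: .....
...#.
#..##
...##
...##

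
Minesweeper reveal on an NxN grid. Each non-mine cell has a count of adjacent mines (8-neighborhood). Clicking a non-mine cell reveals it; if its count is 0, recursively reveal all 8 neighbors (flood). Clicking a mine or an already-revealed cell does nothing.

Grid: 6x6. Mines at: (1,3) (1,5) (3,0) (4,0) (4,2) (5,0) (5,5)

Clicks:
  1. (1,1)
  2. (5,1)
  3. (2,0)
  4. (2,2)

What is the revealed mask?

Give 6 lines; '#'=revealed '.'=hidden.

Click 1 (1,1) count=0: revealed 9 new [(0,0) (0,1) (0,2) (1,0) (1,1) (1,2) (2,0) (2,1) (2,2)] -> total=9
Click 2 (5,1) count=3: revealed 1 new [(5,1)] -> total=10
Click 3 (2,0) count=1: revealed 0 new [(none)] -> total=10
Click 4 (2,2) count=1: revealed 0 new [(none)] -> total=10

Answer: ###...
###...
###...
......
......
.#....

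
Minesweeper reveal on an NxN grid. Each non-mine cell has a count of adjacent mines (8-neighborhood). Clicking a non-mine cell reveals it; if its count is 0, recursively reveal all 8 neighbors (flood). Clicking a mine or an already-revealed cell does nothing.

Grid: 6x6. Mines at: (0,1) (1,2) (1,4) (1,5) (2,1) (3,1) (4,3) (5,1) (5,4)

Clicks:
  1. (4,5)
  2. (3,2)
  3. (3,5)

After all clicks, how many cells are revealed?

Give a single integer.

Answer: 7

Derivation:
Click 1 (4,5) count=1: revealed 1 new [(4,5)] -> total=1
Click 2 (3,2) count=3: revealed 1 new [(3,2)] -> total=2
Click 3 (3,5) count=0: revealed 5 new [(2,4) (2,5) (3,4) (3,5) (4,4)] -> total=7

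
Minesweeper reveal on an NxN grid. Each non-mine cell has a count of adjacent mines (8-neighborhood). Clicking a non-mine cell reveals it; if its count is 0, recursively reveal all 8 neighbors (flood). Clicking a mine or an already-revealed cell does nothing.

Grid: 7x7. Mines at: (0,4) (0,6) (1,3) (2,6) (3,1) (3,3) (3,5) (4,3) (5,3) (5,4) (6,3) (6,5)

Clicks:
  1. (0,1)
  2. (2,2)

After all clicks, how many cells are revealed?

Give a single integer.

Click 1 (0,1) count=0: revealed 9 new [(0,0) (0,1) (0,2) (1,0) (1,1) (1,2) (2,0) (2,1) (2,2)] -> total=9
Click 2 (2,2) count=3: revealed 0 new [(none)] -> total=9

Answer: 9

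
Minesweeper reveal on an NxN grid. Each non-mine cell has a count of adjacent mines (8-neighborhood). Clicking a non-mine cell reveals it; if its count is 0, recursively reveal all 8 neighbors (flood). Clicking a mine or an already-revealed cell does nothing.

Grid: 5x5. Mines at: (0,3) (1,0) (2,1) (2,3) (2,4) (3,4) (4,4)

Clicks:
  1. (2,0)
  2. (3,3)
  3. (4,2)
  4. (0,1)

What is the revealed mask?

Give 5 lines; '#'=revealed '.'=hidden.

Answer: .#...
.....
#....
####.
####.

Derivation:
Click 1 (2,0) count=2: revealed 1 new [(2,0)] -> total=1
Click 2 (3,3) count=4: revealed 1 new [(3,3)] -> total=2
Click 3 (4,2) count=0: revealed 7 new [(3,0) (3,1) (3,2) (4,0) (4,1) (4,2) (4,3)] -> total=9
Click 4 (0,1) count=1: revealed 1 new [(0,1)] -> total=10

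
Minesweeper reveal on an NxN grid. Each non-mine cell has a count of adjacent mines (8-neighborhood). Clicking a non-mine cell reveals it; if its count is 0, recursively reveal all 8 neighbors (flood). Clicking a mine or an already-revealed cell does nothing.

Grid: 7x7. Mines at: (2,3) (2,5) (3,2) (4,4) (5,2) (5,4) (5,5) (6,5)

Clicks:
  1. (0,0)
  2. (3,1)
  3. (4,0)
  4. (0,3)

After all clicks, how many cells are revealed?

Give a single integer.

Answer: 25

Derivation:
Click 1 (0,0) count=0: revealed 25 new [(0,0) (0,1) (0,2) (0,3) (0,4) (0,5) (0,6) (1,0) (1,1) (1,2) (1,3) (1,4) (1,5) (1,6) (2,0) (2,1) (2,2) (3,0) (3,1) (4,0) (4,1) (5,0) (5,1) (6,0) (6,1)] -> total=25
Click 2 (3,1) count=1: revealed 0 new [(none)] -> total=25
Click 3 (4,0) count=0: revealed 0 new [(none)] -> total=25
Click 4 (0,3) count=0: revealed 0 new [(none)] -> total=25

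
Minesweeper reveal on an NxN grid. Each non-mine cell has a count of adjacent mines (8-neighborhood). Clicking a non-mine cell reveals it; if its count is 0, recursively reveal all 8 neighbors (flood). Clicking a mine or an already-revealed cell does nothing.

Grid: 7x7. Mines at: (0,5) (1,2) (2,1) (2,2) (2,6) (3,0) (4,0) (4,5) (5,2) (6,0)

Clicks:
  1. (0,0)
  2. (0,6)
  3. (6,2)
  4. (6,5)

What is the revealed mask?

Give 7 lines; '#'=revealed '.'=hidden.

Answer: ##....#
##.....
.......
.......
.......
...####
..#####

Derivation:
Click 1 (0,0) count=0: revealed 4 new [(0,0) (0,1) (1,0) (1,1)] -> total=4
Click 2 (0,6) count=1: revealed 1 new [(0,6)] -> total=5
Click 3 (6,2) count=1: revealed 1 new [(6,2)] -> total=6
Click 4 (6,5) count=0: revealed 8 new [(5,3) (5,4) (5,5) (5,6) (6,3) (6,4) (6,5) (6,6)] -> total=14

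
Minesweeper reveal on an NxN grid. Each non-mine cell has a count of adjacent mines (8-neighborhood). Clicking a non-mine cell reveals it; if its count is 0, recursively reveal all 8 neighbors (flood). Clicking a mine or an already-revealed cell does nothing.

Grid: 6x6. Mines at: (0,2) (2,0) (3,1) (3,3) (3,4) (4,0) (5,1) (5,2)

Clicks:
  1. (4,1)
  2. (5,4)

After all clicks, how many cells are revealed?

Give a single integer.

Click 1 (4,1) count=4: revealed 1 new [(4,1)] -> total=1
Click 2 (5,4) count=0: revealed 6 new [(4,3) (4,4) (4,5) (5,3) (5,4) (5,5)] -> total=7

Answer: 7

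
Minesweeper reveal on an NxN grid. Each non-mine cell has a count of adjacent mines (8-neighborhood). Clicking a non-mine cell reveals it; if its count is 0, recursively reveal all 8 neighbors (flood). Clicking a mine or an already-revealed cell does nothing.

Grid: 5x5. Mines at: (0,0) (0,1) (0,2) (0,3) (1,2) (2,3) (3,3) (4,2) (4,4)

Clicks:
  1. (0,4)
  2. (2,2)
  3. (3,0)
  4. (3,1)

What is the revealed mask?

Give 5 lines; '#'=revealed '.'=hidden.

Click 1 (0,4) count=1: revealed 1 new [(0,4)] -> total=1
Click 2 (2,2) count=3: revealed 1 new [(2,2)] -> total=2
Click 3 (3,0) count=0: revealed 8 new [(1,0) (1,1) (2,0) (2,1) (3,0) (3,1) (4,0) (4,1)] -> total=10
Click 4 (3,1) count=1: revealed 0 new [(none)] -> total=10

Answer: ....#
##...
###..
##...
##...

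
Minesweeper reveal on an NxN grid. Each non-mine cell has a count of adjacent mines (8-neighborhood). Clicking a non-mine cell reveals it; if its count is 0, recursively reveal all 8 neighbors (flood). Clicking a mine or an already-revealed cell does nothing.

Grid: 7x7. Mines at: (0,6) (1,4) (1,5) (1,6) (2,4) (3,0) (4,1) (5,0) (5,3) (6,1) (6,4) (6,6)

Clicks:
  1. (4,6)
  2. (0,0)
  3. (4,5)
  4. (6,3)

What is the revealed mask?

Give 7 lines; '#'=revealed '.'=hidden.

Click 1 (4,6) count=0: revealed 11 new [(2,5) (2,6) (3,4) (3,5) (3,6) (4,4) (4,5) (4,6) (5,4) (5,5) (5,6)] -> total=11
Click 2 (0,0) count=0: revealed 15 new [(0,0) (0,1) (0,2) (0,3) (1,0) (1,1) (1,2) (1,3) (2,0) (2,1) (2,2) (2,3) (3,1) (3,2) (3,3)] -> total=26
Click 3 (4,5) count=0: revealed 0 new [(none)] -> total=26
Click 4 (6,3) count=2: revealed 1 new [(6,3)] -> total=27

Answer: ####...
####...
####.##
.######
....###
....###
...#...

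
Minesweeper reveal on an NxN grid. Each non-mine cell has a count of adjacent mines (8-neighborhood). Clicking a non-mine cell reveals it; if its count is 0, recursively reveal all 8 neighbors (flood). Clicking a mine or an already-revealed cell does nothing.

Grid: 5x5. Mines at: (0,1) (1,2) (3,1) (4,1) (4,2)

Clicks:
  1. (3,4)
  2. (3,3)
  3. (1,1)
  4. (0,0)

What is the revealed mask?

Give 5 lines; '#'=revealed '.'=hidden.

Click 1 (3,4) count=0: revealed 10 new [(0,3) (0,4) (1,3) (1,4) (2,3) (2,4) (3,3) (3,4) (4,3) (4,4)] -> total=10
Click 2 (3,3) count=1: revealed 0 new [(none)] -> total=10
Click 3 (1,1) count=2: revealed 1 new [(1,1)] -> total=11
Click 4 (0,0) count=1: revealed 1 new [(0,0)] -> total=12

Answer: #..##
.#.##
...##
...##
...##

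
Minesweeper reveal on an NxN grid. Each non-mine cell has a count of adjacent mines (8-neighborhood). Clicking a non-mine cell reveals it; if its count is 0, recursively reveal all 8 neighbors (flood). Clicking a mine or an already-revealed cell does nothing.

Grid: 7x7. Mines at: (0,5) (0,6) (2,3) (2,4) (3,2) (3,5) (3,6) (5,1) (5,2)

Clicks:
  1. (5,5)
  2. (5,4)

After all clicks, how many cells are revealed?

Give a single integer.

Click 1 (5,5) count=0: revealed 12 new [(4,3) (4,4) (4,5) (4,6) (5,3) (5,4) (5,5) (5,6) (6,3) (6,4) (6,5) (6,6)] -> total=12
Click 2 (5,4) count=0: revealed 0 new [(none)] -> total=12

Answer: 12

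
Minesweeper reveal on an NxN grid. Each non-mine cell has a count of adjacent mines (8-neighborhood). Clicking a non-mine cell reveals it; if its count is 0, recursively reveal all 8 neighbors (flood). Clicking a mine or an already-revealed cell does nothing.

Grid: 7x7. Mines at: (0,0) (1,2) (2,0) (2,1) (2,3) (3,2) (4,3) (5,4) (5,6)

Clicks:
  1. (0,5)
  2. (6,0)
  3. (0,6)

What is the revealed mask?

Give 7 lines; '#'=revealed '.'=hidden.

Click 1 (0,5) count=0: revealed 17 new [(0,3) (0,4) (0,5) (0,6) (1,3) (1,4) (1,5) (1,6) (2,4) (2,5) (2,6) (3,4) (3,5) (3,6) (4,4) (4,5) (4,6)] -> total=17
Click 2 (6,0) count=0: revealed 13 new [(3,0) (3,1) (4,0) (4,1) (4,2) (5,0) (5,1) (5,2) (5,3) (6,0) (6,1) (6,2) (6,3)] -> total=30
Click 3 (0,6) count=0: revealed 0 new [(none)] -> total=30

Answer: ...####
...####
....###
##..###
###.###
####...
####...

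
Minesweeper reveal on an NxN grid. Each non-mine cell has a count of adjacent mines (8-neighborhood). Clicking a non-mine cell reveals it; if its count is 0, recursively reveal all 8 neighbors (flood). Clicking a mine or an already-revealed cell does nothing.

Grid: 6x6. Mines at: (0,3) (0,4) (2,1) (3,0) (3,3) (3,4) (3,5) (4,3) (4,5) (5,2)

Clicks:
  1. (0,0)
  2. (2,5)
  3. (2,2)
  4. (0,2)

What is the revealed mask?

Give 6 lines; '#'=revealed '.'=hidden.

Answer: ###...
###...
..#..#
......
......
......

Derivation:
Click 1 (0,0) count=0: revealed 6 new [(0,0) (0,1) (0,2) (1,0) (1,1) (1,2)] -> total=6
Click 2 (2,5) count=2: revealed 1 new [(2,5)] -> total=7
Click 3 (2,2) count=2: revealed 1 new [(2,2)] -> total=8
Click 4 (0,2) count=1: revealed 0 new [(none)] -> total=8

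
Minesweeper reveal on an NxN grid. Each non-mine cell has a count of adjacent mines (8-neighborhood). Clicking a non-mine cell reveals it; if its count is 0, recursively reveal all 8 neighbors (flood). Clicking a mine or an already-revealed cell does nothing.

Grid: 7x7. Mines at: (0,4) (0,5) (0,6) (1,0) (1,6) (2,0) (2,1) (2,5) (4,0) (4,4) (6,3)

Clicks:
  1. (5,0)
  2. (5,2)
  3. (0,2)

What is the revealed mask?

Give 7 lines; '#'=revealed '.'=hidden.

Click 1 (5,0) count=1: revealed 1 new [(5,0)] -> total=1
Click 2 (5,2) count=1: revealed 1 new [(5,2)] -> total=2
Click 3 (0,2) count=0: revealed 6 new [(0,1) (0,2) (0,3) (1,1) (1,2) (1,3)] -> total=8

Answer: .###...
.###...
.......
.......
.......
#.#....
.......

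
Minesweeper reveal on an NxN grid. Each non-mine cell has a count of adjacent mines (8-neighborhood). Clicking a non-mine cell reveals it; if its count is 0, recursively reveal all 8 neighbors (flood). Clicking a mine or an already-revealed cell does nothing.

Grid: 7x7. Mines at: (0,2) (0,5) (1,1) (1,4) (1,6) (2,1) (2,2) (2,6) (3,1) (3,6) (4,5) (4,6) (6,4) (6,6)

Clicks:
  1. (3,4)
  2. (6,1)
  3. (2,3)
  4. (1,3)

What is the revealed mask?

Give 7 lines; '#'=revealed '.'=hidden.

Click 1 (3,4) count=1: revealed 1 new [(3,4)] -> total=1
Click 2 (6,1) count=0: revealed 16 new [(3,2) (3,3) (4,0) (4,1) (4,2) (4,3) (4,4) (5,0) (5,1) (5,2) (5,3) (5,4) (6,0) (6,1) (6,2) (6,3)] -> total=17
Click 3 (2,3) count=2: revealed 1 new [(2,3)] -> total=18
Click 4 (1,3) count=3: revealed 1 new [(1,3)] -> total=19

Answer: .......
...#...
...#...
..###..
#####..
#####..
####...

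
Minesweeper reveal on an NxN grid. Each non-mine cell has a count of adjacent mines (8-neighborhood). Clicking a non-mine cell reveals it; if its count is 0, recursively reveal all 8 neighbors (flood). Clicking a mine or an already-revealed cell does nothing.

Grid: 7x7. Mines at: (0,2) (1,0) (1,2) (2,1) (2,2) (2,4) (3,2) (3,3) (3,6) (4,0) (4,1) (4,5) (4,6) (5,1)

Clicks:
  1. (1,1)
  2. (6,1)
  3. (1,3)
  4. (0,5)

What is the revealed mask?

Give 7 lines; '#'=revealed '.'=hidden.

Click 1 (1,1) count=5: revealed 1 new [(1,1)] -> total=1
Click 2 (6,1) count=1: revealed 1 new [(6,1)] -> total=2
Click 3 (1,3) count=4: revealed 1 new [(1,3)] -> total=3
Click 4 (0,5) count=0: revealed 9 new [(0,3) (0,4) (0,5) (0,6) (1,4) (1,5) (1,6) (2,5) (2,6)] -> total=12

Answer: ...####
.#.####
.....##
.......
.......
.......
.#.....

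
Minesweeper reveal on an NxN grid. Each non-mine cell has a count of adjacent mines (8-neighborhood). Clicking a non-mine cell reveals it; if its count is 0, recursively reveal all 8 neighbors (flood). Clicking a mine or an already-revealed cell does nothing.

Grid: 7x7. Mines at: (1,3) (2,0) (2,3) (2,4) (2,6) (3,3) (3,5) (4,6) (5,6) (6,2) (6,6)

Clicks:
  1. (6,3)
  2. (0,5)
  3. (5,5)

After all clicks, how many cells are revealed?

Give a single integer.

Click 1 (6,3) count=1: revealed 1 new [(6,3)] -> total=1
Click 2 (0,5) count=0: revealed 6 new [(0,4) (0,5) (0,6) (1,4) (1,5) (1,6)] -> total=7
Click 3 (5,5) count=3: revealed 1 new [(5,5)] -> total=8

Answer: 8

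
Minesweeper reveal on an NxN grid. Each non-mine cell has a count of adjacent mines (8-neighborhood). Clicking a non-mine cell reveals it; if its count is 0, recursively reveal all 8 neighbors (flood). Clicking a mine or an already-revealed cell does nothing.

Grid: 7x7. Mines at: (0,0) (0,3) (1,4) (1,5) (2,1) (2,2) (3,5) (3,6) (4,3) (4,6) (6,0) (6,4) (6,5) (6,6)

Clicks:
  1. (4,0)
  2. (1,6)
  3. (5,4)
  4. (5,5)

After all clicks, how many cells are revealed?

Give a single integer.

Answer: 12

Derivation:
Click 1 (4,0) count=0: revealed 9 new [(3,0) (3,1) (3,2) (4,0) (4,1) (4,2) (5,0) (5,1) (5,2)] -> total=9
Click 2 (1,6) count=1: revealed 1 new [(1,6)] -> total=10
Click 3 (5,4) count=3: revealed 1 new [(5,4)] -> total=11
Click 4 (5,5) count=4: revealed 1 new [(5,5)] -> total=12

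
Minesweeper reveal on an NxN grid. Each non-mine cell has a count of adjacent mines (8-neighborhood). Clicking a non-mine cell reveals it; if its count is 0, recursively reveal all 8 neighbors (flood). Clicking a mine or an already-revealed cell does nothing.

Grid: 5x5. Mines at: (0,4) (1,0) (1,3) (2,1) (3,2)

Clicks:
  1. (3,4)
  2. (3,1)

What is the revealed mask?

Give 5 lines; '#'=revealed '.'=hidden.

Click 1 (3,4) count=0: revealed 6 new [(2,3) (2,4) (3,3) (3,4) (4,3) (4,4)] -> total=6
Click 2 (3,1) count=2: revealed 1 new [(3,1)] -> total=7

Answer: .....
.....
...##
.#.##
...##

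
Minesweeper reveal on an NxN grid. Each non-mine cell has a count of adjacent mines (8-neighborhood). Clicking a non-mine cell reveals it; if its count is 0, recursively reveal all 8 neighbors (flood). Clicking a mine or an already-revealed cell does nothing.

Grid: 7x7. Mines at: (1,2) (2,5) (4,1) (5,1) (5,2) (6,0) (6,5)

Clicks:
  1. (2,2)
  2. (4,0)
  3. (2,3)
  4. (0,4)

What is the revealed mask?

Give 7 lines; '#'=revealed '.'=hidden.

Click 1 (2,2) count=1: revealed 1 new [(2,2)] -> total=1
Click 2 (4,0) count=2: revealed 1 new [(4,0)] -> total=2
Click 3 (2,3) count=1: revealed 1 new [(2,3)] -> total=3
Click 4 (0,4) count=0: revealed 8 new [(0,3) (0,4) (0,5) (0,6) (1,3) (1,4) (1,5) (1,6)] -> total=11

Answer: ...####
...####
..##...
.......
#......
.......
.......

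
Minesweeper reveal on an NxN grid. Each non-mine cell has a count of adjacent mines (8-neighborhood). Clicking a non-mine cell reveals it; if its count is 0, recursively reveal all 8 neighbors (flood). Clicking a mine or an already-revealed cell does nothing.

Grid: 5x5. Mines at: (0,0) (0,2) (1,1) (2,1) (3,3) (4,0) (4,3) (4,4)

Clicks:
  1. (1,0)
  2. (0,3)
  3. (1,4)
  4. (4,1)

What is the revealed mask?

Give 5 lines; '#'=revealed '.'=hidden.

Click 1 (1,0) count=3: revealed 1 new [(1,0)] -> total=1
Click 2 (0,3) count=1: revealed 1 new [(0,3)] -> total=2
Click 3 (1,4) count=0: revealed 5 new [(0,4) (1,3) (1,4) (2,3) (2,4)] -> total=7
Click 4 (4,1) count=1: revealed 1 new [(4,1)] -> total=8

Answer: ...##
#..##
...##
.....
.#...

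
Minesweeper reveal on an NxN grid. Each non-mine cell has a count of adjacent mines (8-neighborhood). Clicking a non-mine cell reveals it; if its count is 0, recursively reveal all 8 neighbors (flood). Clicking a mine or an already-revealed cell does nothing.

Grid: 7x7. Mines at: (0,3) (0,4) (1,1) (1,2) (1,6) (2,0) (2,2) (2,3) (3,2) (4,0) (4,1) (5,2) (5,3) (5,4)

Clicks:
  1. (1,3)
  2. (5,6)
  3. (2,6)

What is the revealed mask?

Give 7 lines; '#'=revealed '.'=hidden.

Click 1 (1,3) count=5: revealed 1 new [(1,3)] -> total=1
Click 2 (5,6) count=0: revealed 13 new [(2,4) (2,5) (2,6) (3,4) (3,5) (3,6) (4,4) (4,5) (4,6) (5,5) (5,6) (6,5) (6,6)] -> total=14
Click 3 (2,6) count=1: revealed 0 new [(none)] -> total=14

Answer: .......
...#...
....###
....###
....###
.....##
.....##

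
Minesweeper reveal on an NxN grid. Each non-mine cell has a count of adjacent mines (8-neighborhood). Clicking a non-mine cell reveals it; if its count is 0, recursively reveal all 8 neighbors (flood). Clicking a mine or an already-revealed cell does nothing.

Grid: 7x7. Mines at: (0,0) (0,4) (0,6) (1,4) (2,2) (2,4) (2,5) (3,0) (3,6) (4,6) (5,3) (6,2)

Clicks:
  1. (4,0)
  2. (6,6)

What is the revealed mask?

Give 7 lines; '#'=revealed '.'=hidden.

Click 1 (4,0) count=1: revealed 1 new [(4,0)] -> total=1
Click 2 (6,6) count=0: revealed 6 new [(5,4) (5,5) (5,6) (6,4) (6,5) (6,6)] -> total=7

Answer: .......
.......
.......
.......
#......
....###
....###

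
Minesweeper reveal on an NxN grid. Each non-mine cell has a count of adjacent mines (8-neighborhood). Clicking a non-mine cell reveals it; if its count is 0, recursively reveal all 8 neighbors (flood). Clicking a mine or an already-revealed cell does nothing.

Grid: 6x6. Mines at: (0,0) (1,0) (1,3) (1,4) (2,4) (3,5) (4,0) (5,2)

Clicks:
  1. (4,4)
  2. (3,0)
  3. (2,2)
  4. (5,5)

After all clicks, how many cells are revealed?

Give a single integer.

Click 1 (4,4) count=1: revealed 1 new [(4,4)] -> total=1
Click 2 (3,0) count=1: revealed 1 new [(3,0)] -> total=2
Click 3 (2,2) count=1: revealed 1 new [(2,2)] -> total=3
Click 4 (5,5) count=0: revealed 5 new [(4,3) (4,5) (5,3) (5,4) (5,5)] -> total=8

Answer: 8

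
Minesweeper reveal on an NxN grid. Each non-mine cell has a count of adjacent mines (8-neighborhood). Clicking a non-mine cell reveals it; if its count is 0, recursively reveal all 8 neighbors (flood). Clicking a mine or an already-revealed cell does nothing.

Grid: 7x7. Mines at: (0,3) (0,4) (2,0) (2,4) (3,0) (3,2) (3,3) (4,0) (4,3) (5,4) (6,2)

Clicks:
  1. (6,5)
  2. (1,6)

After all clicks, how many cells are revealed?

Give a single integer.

Click 1 (6,5) count=1: revealed 1 new [(6,5)] -> total=1
Click 2 (1,6) count=0: revealed 13 new [(0,5) (0,6) (1,5) (1,6) (2,5) (2,6) (3,5) (3,6) (4,5) (4,6) (5,5) (5,6) (6,6)] -> total=14

Answer: 14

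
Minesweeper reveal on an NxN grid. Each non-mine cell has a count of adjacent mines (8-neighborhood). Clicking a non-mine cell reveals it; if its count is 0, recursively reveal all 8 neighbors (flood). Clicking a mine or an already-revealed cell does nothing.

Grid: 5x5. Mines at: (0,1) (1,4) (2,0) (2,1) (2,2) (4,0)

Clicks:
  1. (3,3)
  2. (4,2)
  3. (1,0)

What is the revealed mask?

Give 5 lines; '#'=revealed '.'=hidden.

Answer: .....
#....
...##
.####
.####

Derivation:
Click 1 (3,3) count=1: revealed 1 new [(3,3)] -> total=1
Click 2 (4,2) count=0: revealed 9 new [(2,3) (2,4) (3,1) (3,2) (3,4) (4,1) (4,2) (4,3) (4,4)] -> total=10
Click 3 (1,0) count=3: revealed 1 new [(1,0)] -> total=11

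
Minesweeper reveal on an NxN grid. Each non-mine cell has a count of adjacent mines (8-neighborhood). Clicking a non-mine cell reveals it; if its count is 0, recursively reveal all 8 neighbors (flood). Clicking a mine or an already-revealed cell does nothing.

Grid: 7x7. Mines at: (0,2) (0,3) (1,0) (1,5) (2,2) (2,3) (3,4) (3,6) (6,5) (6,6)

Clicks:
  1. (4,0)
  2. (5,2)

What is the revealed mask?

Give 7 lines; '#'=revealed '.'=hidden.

Answer: .......
.......
##.....
####...
#####..
#####..
#####..

Derivation:
Click 1 (4,0) count=0: revealed 21 new [(2,0) (2,1) (3,0) (3,1) (3,2) (3,3) (4,0) (4,1) (4,2) (4,3) (4,4) (5,0) (5,1) (5,2) (5,3) (5,4) (6,0) (6,1) (6,2) (6,3) (6,4)] -> total=21
Click 2 (5,2) count=0: revealed 0 new [(none)] -> total=21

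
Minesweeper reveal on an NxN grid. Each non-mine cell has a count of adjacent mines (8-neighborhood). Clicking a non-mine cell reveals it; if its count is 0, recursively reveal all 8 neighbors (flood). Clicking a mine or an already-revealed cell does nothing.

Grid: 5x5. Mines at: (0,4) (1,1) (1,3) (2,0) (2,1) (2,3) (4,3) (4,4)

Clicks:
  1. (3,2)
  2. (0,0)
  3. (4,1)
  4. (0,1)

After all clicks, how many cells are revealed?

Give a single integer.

Answer: 8

Derivation:
Click 1 (3,2) count=3: revealed 1 new [(3,2)] -> total=1
Click 2 (0,0) count=1: revealed 1 new [(0,0)] -> total=2
Click 3 (4,1) count=0: revealed 5 new [(3,0) (3,1) (4,0) (4,1) (4,2)] -> total=7
Click 4 (0,1) count=1: revealed 1 new [(0,1)] -> total=8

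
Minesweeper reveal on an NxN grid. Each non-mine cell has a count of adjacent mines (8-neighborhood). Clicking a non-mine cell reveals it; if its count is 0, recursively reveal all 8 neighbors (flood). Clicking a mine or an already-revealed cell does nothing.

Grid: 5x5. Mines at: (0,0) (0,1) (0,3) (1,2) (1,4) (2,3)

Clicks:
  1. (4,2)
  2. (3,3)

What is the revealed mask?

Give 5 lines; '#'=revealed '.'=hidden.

Click 1 (4,2) count=0: revealed 15 new [(1,0) (1,1) (2,0) (2,1) (2,2) (3,0) (3,1) (3,2) (3,3) (3,4) (4,0) (4,1) (4,2) (4,3) (4,4)] -> total=15
Click 2 (3,3) count=1: revealed 0 new [(none)] -> total=15

Answer: .....
##...
###..
#####
#####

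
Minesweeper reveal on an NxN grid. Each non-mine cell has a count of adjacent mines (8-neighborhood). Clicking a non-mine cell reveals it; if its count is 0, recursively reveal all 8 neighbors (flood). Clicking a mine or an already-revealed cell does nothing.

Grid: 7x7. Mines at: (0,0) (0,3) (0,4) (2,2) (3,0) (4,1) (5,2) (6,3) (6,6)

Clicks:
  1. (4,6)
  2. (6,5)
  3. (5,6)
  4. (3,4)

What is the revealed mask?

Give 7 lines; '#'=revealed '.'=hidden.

Click 1 (4,6) count=0: revealed 22 new [(0,5) (0,6) (1,3) (1,4) (1,5) (1,6) (2,3) (2,4) (2,5) (2,6) (3,3) (3,4) (3,5) (3,6) (4,3) (4,4) (4,5) (4,6) (5,3) (5,4) (5,5) (5,6)] -> total=22
Click 2 (6,5) count=1: revealed 1 new [(6,5)] -> total=23
Click 3 (5,6) count=1: revealed 0 new [(none)] -> total=23
Click 4 (3,4) count=0: revealed 0 new [(none)] -> total=23

Answer: .....##
...####
...####
...####
...####
...####
.....#.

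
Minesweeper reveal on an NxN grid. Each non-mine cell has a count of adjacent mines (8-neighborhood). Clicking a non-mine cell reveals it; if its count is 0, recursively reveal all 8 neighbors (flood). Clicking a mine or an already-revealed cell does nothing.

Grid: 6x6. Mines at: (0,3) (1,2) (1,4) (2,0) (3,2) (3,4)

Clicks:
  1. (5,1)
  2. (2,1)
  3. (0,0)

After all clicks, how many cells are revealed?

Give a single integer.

Click 1 (5,1) count=0: revealed 14 new [(3,0) (3,1) (4,0) (4,1) (4,2) (4,3) (4,4) (4,5) (5,0) (5,1) (5,2) (5,3) (5,4) (5,5)] -> total=14
Click 2 (2,1) count=3: revealed 1 new [(2,1)] -> total=15
Click 3 (0,0) count=0: revealed 4 new [(0,0) (0,1) (1,0) (1,1)] -> total=19

Answer: 19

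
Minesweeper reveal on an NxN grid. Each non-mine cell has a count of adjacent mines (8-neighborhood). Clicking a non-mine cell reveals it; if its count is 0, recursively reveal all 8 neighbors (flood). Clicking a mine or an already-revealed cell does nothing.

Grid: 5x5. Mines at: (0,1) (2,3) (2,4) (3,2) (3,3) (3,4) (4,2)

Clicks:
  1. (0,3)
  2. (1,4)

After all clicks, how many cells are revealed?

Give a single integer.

Click 1 (0,3) count=0: revealed 6 new [(0,2) (0,3) (0,4) (1,2) (1,3) (1,4)] -> total=6
Click 2 (1,4) count=2: revealed 0 new [(none)] -> total=6

Answer: 6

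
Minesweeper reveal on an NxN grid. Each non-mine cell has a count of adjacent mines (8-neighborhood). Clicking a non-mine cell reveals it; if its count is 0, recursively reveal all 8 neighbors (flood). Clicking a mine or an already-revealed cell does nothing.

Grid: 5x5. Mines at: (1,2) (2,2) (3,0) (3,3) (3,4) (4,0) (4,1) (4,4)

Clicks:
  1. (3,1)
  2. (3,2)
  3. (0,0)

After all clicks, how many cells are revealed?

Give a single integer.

Click 1 (3,1) count=4: revealed 1 new [(3,1)] -> total=1
Click 2 (3,2) count=3: revealed 1 new [(3,2)] -> total=2
Click 3 (0,0) count=0: revealed 6 new [(0,0) (0,1) (1,0) (1,1) (2,0) (2,1)] -> total=8

Answer: 8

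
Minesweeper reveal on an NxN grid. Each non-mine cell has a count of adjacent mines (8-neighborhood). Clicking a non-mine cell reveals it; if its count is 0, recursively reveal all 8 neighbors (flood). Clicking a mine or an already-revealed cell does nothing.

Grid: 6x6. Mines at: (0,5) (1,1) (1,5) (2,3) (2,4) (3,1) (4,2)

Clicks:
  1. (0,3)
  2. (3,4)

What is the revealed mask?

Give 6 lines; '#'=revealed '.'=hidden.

Answer: ..###.
..###.
......
....#.
......
......

Derivation:
Click 1 (0,3) count=0: revealed 6 new [(0,2) (0,3) (0,4) (1,2) (1,3) (1,4)] -> total=6
Click 2 (3,4) count=2: revealed 1 new [(3,4)] -> total=7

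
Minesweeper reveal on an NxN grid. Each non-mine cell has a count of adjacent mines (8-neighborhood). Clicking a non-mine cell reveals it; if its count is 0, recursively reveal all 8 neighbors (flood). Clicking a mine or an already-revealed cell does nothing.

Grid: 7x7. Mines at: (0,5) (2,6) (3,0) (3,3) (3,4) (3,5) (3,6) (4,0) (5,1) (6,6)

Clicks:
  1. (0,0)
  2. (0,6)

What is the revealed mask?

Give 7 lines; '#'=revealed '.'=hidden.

Answer: #####.#
#####..
#####..
.......
.......
.......
.......

Derivation:
Click 1 (0,0) count=0: revealed 15 new [(0,0) (0,1) (0,2) (0,3) (0,4) (1,0) (1,1) (1,2) (1,3) (1,4) (2,0) (2,1) (2,2) (2,3) (2,4)] -> total=15
Click 2 (0,6) count=1: revealed 1 new [(0,6)] -> total=16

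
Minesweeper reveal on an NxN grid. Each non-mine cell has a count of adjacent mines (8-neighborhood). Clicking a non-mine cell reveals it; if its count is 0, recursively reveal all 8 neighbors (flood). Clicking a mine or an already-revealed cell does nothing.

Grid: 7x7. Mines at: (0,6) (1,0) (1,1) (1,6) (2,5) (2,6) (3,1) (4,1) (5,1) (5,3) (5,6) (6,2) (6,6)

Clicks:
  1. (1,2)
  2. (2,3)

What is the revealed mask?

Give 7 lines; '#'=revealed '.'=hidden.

Answer: ..####.
..####.
..###..
..###..
..###..
.......
.......

Derivation:
Click 1 (1,2) count=1: revealed 1 new [(1,2)] -> total=1
Click 2 (2,3) count=0: revealed 16 new [(0,2) (0,3) (0,4) (0,5) (1,3) (1,4) (1,5) (2,2) (2,3) (2,4) (3,2) (3,3) (3,4) (4,2) (4,3) (4,4)] -> total=17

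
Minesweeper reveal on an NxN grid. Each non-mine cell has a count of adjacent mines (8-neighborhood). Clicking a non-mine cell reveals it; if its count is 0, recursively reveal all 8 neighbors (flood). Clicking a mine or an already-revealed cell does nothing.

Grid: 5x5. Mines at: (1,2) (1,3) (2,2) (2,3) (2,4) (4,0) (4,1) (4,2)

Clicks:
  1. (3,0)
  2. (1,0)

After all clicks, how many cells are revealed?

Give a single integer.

Answer: 8

Derivation:
Click 1 (3,0) count=2: revealed 1 new [(3,0)] -> total=1
Click 2 (1,0) count=0: revealed 7 new [(0,0) (0,1) (1,0) (1,1) (2,0) (2,1) (3,1)] -> total=8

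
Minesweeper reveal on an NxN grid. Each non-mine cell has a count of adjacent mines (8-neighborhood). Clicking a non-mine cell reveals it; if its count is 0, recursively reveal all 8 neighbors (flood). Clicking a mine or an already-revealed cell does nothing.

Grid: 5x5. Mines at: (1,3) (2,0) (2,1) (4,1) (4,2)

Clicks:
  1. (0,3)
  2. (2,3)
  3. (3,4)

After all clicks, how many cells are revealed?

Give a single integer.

Answer: 7

Derivation:
Click 1 (0,3) count=1: revealed 1 new [(0,3)] -> total=1
Click 2 (2,3) count=1: revealed 1 new [(2,3)] -> total=2
Click 3 (3,4) count=0: revealed 5 new [(2,4) (3,3) (3,4) (4,3) (4,4)] -> total=7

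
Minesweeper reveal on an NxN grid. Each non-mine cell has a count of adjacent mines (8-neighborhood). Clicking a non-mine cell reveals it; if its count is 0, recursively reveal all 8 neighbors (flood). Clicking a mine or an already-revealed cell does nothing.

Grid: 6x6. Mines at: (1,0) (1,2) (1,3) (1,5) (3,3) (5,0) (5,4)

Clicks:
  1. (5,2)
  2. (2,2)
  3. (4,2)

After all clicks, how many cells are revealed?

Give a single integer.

Click 1 (5,2) count=0: revealed 6 new [(4,1) (4,2) (4,3) (5,1) (5,2) (5,3)] -> total=6
Click 2 (2,2) count=3: revealed 1 new [(2,2)] -> total=7
Click 3 (4,2) count=1: revealed 0 new [(none)] -> total=7

Answer: 7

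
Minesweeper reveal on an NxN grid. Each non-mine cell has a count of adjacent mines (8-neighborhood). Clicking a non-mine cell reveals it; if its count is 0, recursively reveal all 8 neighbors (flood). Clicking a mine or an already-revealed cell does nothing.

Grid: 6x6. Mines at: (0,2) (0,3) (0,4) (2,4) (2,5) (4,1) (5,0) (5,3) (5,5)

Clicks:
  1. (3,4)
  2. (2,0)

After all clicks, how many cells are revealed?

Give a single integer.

Click 1 (3,4) count=2: revealed 1 new [(3,4)] -> total=1
Click 2 (2,0) count=0: revealed 14 new [(0,0) (0,1) (1,0) (1,1) (1,2) (1,3) (2,0) (2,1) (2,2) (2,3) (3,0) (3,1) (3,2) (3,3)] -> total=15

Answer: 15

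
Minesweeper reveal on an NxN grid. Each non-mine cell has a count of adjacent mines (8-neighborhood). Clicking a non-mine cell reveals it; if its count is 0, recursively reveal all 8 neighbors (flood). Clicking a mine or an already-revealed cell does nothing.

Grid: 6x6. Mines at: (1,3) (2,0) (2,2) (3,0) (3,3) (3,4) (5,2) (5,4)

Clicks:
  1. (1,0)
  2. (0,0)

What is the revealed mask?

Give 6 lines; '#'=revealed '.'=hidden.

Click 1 (1,0) count=1: revealed 1 new [(1,0)] -> total=1
Click 2 (0,0) count=0: revealed 5 new [(0,0) (0,1) (0,2) (1,1) (1,2)] -> total=6

Answer: ###...
###...
......
......
......
......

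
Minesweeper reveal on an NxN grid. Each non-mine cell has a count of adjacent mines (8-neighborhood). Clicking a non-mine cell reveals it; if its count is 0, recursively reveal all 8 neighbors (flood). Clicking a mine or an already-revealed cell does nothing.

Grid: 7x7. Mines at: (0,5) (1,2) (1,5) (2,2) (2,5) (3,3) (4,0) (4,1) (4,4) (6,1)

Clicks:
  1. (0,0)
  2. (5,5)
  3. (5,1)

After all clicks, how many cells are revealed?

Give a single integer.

Click 1 (0,0) count=0: revealed 8 new [(0,0) (0,1) (1,0) (1,1) (2,0) (2,1) (3,0) (3,1)] -> total=8
Click 2 (5,5) count=1: revealed 1 new [(5,5)] -> total=9
Click 3 (5,1) count=3: revealed 1 new [(5,1)] -> total=10

Answer: 10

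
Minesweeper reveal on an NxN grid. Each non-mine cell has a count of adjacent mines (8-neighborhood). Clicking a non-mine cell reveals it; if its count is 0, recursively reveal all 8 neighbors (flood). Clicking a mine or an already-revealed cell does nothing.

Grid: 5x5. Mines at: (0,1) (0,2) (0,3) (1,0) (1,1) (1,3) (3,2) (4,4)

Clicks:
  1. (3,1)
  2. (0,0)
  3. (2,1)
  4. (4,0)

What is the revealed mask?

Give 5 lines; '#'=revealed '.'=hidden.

Click 1 (3,1) count=1: revealed 1 new [(3,1)] -> total=1
Click 2 (0,0) count=3: revealed 1 new [(0,0)] -> total=2
Click 3 (2,1) count=3: revealed 1 new [(2,1)] -> total=3
Click 4 (4,0) count=0: revealed 4 new [(2,0) (3,0) (4,0) (4,1)] -> total=7

Answer: #....
.....
##...
##...
##...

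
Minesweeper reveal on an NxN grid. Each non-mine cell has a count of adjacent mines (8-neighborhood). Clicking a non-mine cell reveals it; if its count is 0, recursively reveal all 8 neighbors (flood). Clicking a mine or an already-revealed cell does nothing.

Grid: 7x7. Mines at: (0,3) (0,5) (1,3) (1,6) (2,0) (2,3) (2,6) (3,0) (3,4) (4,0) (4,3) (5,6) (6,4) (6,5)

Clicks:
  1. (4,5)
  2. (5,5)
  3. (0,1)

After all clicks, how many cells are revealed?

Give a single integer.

Click 1 (4,5) count=2: revealed 1 new [(4,5)] -> total=1
Click 2 (5,5) count=3: revealed 1 new [(5,5)] -> total=2
Click 3 (0,1) count=0: revealed 6 new [(0,0) (0,1) (0,2) (1,0) (1,1) (1,2)] -> total=8

Answer: 8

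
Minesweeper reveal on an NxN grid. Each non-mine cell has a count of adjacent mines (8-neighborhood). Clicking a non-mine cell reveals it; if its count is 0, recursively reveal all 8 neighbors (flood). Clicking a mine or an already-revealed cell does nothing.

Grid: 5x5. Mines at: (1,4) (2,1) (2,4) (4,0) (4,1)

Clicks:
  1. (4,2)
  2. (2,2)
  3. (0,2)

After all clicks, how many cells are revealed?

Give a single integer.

Click 1 (4,2) count=1: revealed 1 new [(4,2)] -> total=1
Click 2 (2,2) count=1: revealed 1 new [(2,2)] -> total=2
Click 3 (0,2) count=0: revealed 8 new [(0,0) (0,1) (0,2) (0,3) (1,0) (1,1) (1,2) (1,3)] -> total=10

Answer: 10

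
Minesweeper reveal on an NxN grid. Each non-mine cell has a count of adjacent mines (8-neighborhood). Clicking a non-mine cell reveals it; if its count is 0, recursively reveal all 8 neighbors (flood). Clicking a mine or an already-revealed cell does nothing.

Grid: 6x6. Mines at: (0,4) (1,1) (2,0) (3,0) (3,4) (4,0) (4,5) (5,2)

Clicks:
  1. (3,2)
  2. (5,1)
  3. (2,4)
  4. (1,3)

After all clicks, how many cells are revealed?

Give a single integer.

Answer: 12

Derivation:
Click 1 (3,2) count=0: revealed 9 new [(2,1) (2,2) (2,3) (3,1) (3,2) (3,3) (4,1) (4,2) (4,3)] -> total=9
Click 2 (5,1) count=2: revealed 1 new [(5,1)] -> total=10
Click 3 (2,4) count=1: revealed 1 new [(2,4)] -> total=11
Click 4 (1,3) count=1: revealed 1 new [(1,3)] -> total=12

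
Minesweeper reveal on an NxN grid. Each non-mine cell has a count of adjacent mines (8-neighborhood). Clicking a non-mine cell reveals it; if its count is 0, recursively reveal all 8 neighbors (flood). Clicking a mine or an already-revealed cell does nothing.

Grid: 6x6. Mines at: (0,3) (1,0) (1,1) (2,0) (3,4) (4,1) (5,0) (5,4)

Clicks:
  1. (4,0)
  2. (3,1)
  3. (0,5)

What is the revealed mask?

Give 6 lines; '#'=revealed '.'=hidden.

Answer: ....##
....##
....##
.#....
#.....
......

Derivation:
Click 1 (4,0) count=2: revealed 1 new [(4,0)] -> total=1
Click 2 (3,1) count=2: revealed 1 new [(3,1)] -> total=2
Click 3 (0,5) count=0: revealed 6 new [(0,4) (0,5) (1,4) (1,5) (2,4) (2,5)] -> total=8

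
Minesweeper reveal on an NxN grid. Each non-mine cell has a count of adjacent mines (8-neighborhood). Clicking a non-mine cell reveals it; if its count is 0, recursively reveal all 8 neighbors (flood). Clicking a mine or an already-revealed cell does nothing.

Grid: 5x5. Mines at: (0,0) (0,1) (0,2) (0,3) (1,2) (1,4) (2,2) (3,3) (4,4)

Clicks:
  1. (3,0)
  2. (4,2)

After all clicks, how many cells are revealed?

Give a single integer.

Answer: 10

Derivation:
Click 1 (3,0) count=0: revealed 10 new [(1,0) (1,1) (2,0) (2,1) (3,0) (3,1) (3,2) (4,0) (4,1) (4,2)] -> total=10
Click 2 (4,2) count=1: revealed 0 new [(none)] -> total=10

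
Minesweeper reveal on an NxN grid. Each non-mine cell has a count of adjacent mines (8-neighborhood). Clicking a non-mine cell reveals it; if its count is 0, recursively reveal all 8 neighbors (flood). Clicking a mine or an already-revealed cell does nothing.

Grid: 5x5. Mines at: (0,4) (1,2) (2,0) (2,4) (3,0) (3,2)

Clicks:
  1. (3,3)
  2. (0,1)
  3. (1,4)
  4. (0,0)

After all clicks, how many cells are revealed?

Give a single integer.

Answer: 6

Derivation:
Click 1 (3,3) count=2: revealed 1 new [(3,3)] -> total=1
Click 2 (0,1) count=1: revealed 1 new [(0,1)] -> total=2
Click 3 (1,4) count=2: revealed 1 new [(1,4)] -> total=3
Click 4 (0,0) count=0: revealed 3 new [(0,0) (1,0) (1,1)] -> total=6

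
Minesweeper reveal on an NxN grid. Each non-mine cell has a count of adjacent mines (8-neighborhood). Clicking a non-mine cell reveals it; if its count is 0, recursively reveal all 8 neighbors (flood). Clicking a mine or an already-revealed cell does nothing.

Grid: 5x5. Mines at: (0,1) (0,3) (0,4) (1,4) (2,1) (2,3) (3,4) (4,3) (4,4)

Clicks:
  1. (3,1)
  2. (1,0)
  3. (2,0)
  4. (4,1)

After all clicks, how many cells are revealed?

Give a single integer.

Click 1 (3,1) count=1: revealed 1 new [(3,1)] -> total=1
Click 2 (1,0) count=2: revealed 1 new [(1,0)] -> total=2
Click 3 (2,0) count=1: revealed 1 new [(2,0)] -> total=3
Click 4 (4,1) count=0: revealed 5 new [(3,0) (3,2) (4,0) (4,1) (4,2)] -> total=8

Answer: 8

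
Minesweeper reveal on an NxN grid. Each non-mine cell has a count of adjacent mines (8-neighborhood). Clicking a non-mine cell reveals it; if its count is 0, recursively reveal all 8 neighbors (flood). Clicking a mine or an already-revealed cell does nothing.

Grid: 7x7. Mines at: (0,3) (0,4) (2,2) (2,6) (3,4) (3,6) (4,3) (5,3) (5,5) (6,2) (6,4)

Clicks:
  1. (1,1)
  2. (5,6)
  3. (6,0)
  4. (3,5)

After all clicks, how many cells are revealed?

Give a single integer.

Answer: 21

Derivation:
Click 1 (1,1) count=1: revealed 1 new [(1,1)] -> total=1
Click 2 (5,6) count=1: revealed 1 new [(5,6)] -> total=2
Click 3 (6,0) count=0: revealed 18 new [(0,0) (0,1) (0,2) (1,0) (1,2) (2,0) (2,1) (3,0) (3,1) (3,2) (4,0) (4,1) (4,2) (5,0) (5,1) (5,2) (6,0) (6,1)] -> total=20
Click 4 (3,5) count=3: revealed 1 new [(3,5)] -> total=21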